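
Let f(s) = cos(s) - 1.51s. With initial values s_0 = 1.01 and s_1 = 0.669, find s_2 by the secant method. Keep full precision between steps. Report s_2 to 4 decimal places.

f(s_0) = -0.993239, f(s_1) = -0.225748
s_2 = 0.669000 - (-0.225748)·(0.669000 - 1.010000)/(-0.225748 - (-0.993239)) = 0.568699; f(s_2) = -0.016134

0.5687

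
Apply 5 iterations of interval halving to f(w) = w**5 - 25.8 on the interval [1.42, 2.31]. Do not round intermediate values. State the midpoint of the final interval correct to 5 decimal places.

f(1.420000) = -20.026466, f(2.310000) = 39.974855 (opposite signs)
step 1: m = 1.865000, f(m) = -3.237138 < 0 → root in [1.865000, 2.310000]
step 2: m = 2.087500, f(m) = 13.839888 > 0 → root in [1.865000, 2.087500]
step 3: m = 1.976250, f(m) = 4.344592 > 0 → root in [1.865000, 1.976250]
step 4: m = 1.920625, f(m) = 0.334421 > 0 → root in [1.865000, 1.920625]
step 5: m = 1.892812, f(m) = -1.503821 < 0 → root in [1.892812, 1.920625]
Midpoint of [1.892812, 1.920625] = 1.906719

1.90672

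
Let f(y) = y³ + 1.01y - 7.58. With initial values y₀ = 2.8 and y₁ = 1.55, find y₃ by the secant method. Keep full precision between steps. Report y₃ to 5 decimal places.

Secant update: y_(k+1) = y_k − f(y_k)·(y_k − y_(k-1))/(f(y_k) − f(y_(k-1))).
f(y_0) = 17.200000, f(y_1) = -2.290625
y_2 = 1.550000 - (-2.290625)·(1.550000 - 2.800000)/(-2.290625 - (17.200000)) = 1.696906; f(y_2) = -0.979905
y_3 = 1.696906 - (-0.979905)·(1.696906 - 1.550000)/(-0.979905 - (-2.290625)) = 1.806733; f(y_3) = 0.142495

1.80673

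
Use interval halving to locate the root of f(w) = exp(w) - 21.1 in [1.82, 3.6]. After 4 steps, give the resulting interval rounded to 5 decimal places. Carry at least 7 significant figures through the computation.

f(1.820000) = -14.928142, f(3.600000) = 15.498234 (opposite signs)
step 1: m = 2.710000, f(m) = -6.070724 < 0 → root in [2.710000, 3.600000]
step 2: m = 3.155000, f(m) = 2.353037 > 0 → root in [2.710000, 3.155000]
step 3: m = 2.932500, f(m) = -2.325492 < 0 → root in [2.932500, 3.155000]
step 4: m = 3.043750, f(m) = -0.116215 < 0 → root in [3.043750, 3.155000]

[3.04375, 3.15500]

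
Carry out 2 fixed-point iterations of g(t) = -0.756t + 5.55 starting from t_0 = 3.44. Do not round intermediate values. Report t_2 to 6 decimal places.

t_1 = g(3.440000) = 2.949360
t_2 = g(2.949360) = 3.320284

3.320284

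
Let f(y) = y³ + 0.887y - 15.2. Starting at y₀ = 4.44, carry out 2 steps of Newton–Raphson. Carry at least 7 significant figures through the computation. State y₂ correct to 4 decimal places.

f'(y) = 3y² + 0.887
y_0 = 4.440000: f = 76.266664, f' = 60.027800 → y_1 = 4.440000 - (76.266664)/(60.027800) = 3.169478
y_1 = 3.169478: f = 19.450594, f' = 31.023765 → y_2 = 3.169478 - (19.450594)/(31.023765) = 2.542520

2.5425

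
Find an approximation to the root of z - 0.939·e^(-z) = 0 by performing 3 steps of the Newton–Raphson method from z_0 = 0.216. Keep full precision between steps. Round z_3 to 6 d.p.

0.544658

f'(z) = 1 + 0.939·e^(-z)
z_0 = 0.216000: f = -0.540585, f' = 1.756585 → z_1 = 0.216000 - (-0.540585)/(1.756585) = 0.523748
z_1 = 0.523748: f = -0.032419, f' = 1.556166 → z_2 = 0.523748 - (-0.032419)/(1.556166) = 0.544580
z_2 = 0.544580: f = -0.000120, f' = 1.544700 → z_3 = 0.544580 - (-0.000120)/(1.544700) = 0.544658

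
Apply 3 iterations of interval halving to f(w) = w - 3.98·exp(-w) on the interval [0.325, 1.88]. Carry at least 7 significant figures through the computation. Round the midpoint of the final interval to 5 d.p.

1.19969

f(0.325000) = -2.550659, f(1.880000) = 1.272691 (opposite signs)
step 1: m = 1.102500, f(m) = -0.219019 < 0 → root in [1.102500, 1.880000]
step 2: m = 1.491250, f(m) = 0.595387 > 0 → root in [1.102500, 1.491250]
step 3: m = 1.296875, f(m) = 0.208804 > 0 → root in [1.102500, 1.296875]
Midpoint of [1.102500, 1.296875] = 1.199688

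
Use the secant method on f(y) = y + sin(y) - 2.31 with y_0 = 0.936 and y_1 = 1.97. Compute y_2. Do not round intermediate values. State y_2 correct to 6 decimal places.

Secant update: y_(k+1) = y_k − f(y_k)·(y_k − y_(k-1))/(f(y_k) − f(y_(k-1))).
f(y_0) = -0.568808, f(y_1) = 0.581371
y_2 = 1.970000 - (0.581371)·(1.970000 - 0.936000)/(0.581371 - (-0.568808)) = 1.447353; f(y_2) = 0.129743

1.447353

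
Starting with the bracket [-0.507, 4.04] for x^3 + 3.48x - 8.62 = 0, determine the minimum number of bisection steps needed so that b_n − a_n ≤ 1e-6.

23

Initial width b − a = 4.04 − -0.507 = 4.547000.
After n steps the width is (b−a)/2^n; need (b−a)/2^n ≤ 1e-6.
So n ≥ log₂(4.547000/1e-6) = log₂(4547000.0000) ≈ 22.1165.
Hence n = 23.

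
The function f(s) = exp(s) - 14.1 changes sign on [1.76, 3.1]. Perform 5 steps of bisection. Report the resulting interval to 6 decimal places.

[2.639375, 2.681250]

f(1.760000) = -8.287563, f(3.100000) = 8.097951 (opposite signs)
step 1: m = 2.430000, f(m) = -2.741118 < 0 → root in [2.430000, 3.100000]
step 2: m = 2.765000, f(m) = 1.779040 > 0 → root in [2.430000, 2.765000]
step 3: m = 2.597500, f(m) = -0.669879 < 0 → root in [2.597500, 2.765000]
step 4: m = 2.681250, f(m) = 0.503336 > 0 → root in [2.597500, 2.681250]
step 5: m = 2.639375, f(m) = -0.095552 < 0 → root in [2.639375, 2.681250]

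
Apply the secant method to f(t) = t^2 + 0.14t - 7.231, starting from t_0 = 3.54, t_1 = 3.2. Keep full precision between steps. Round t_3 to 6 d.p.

2.627415

f(t_0) = 5.796200, f(t_1) = 3.457000
t_2 = 3.200000 - (3.457000)·(3.200000 - 3.540000)/(3.457000 - (5.796200)) = 2.697529; f(t_2) = 0.423317
t_3 = 2.697529 - (0.423317)·(2.697529 - 3.200000)/(0.423317 - (3.457000)) = 2.627415; f(t_3) = 0.040146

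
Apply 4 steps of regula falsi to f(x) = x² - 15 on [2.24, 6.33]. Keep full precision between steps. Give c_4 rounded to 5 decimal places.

f(2.240000) = -9.982400, f(6.330000) = 25.068900
step 1: c = 3.404807, f(c) = -3.407286 < 0 → new bracket [3.404807, 6.330000]
step 2: c = 3.754818, f(c) = -0.901341 < 0 → new bracket [3.754818, 6.330000]
step 3: c = 3.844194, f(c) = -0.222171 < 0 → new bracket [3.844194, 6.330000]
step 4: c = 3.866031, f(c) = -0.053805 < 0 → new bracket [3.866031, 6.330000]

3.86603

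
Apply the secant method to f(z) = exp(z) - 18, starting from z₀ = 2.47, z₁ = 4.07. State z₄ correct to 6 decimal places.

f(z_0) = -6.177553, f(z_1) = 40.556963
z_2 = 4.070000 - (40.556963)·(4.070000 - 2.470000)/(40.556963 - (-6.177553)) = 2.681494; f(z_2) = -3.393095
z_3 = 2.681494 - (-3.393095)·(2.681494 - 4.070000)/(-3.393095 - (40.556963)) = 2.788692; f(z_3) = -1.740266
z_4 = 2.788692 - (-1.740266)·(2.788692 - 2.681494)/(-1.740266 - (-3.393095)) = 2.901560; f(z_4) = 0.202520

2.901560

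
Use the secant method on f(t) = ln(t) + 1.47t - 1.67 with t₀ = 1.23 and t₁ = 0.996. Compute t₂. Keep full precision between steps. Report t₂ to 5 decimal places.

f(t_0) = 0.345114, f(t_1) = -0.209888
t_2 = 0.996000 - (-0.209888)·(0.996000 - 1.230000)/(-0.209888 - (0.345114)) = 1.084493; f(t_2) = 0.005317

1.08449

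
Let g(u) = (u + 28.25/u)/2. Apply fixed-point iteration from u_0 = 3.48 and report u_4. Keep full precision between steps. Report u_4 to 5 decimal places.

u_1 = g(3.480000) = 5.798908
u_2 = g(5.798908) = 5.335257
u_3 = g(5.335257) = 5.315111
u_4 = g(5.315111) = 5.315073

5.31507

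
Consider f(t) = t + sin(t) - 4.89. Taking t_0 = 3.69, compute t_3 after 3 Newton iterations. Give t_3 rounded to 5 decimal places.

Newton update: t ← t − f(t)/f'(t).
f'(t) = 1 + cos(t)
t_0 = 3.690000: f = -1.721329, f' = 0.146644 → t_1 = 3.690000 - (-1.721329)/(0.146644) = 15.428139
t_1 = 15.428139: f = 10.814326, f' = 0.038896 → t_2 = 15.428139 - (10.814326)/(0.038896) = -262.603099
t_2 = -262.603099: f = -266.532075, f' = 1.276464 → t_3 = -262.603099 - (-266.532075)/(1.276464) = -53.798043

-53.79804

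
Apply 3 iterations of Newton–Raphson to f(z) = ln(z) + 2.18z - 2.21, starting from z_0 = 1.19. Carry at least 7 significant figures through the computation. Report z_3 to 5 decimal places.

1.00945

f'(z) = 1/z + 2.18
z_0 = 1.190000: f = 0.558153, f' = 3.020336 → z_1 = 1.190000 - (0.558153)/(3.020336) = 1.005202
z_1 = 1.005202: f = -0.013472, f' = 3.174825 → z_2 = 1.005202 - (-0.013472)/(3.174825) = 1.009445
z_2 = 1.009445: f = -0.000009, f' = 3.170643 → z_3 = 1.009445 - (-0.000009)/(3.170643) = 1.009448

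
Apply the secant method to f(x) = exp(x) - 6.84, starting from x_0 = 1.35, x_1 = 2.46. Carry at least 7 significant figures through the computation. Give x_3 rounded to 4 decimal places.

1.8851

Secant update: x_(k+1) = x_k − f(x_k)·(x_k − x_(k-1))/(f(x_k) − f(x_(k-1))).
f(x_0) = -2.982574, f(x_1) = 4.864812
x_2 = 2.460000 - (4.864812)·(2.460000 - 1.350000)/(4.864812 - (-2.982574)) = 1.771880; f(x_2) = -0.958097
x_3 = 1.771880 - (-0.958097)·(1.771880 - 2.460000)/(-0.958097 - (4.864812)) = 1.885103; f(x_3) = -0.252967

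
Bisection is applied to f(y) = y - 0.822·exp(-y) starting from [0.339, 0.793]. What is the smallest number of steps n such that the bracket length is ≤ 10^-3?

9

Initial width b − a = 0.793 − 0.339 = 0.454000.
After n steps the width is (b−a)/2^n; need (b−a)/2^n ≤ 10^-3.
So n ≥ log₂(0.454000/10^-3) = log₂(454.0000) ≈ 8.8265.
Hence n = 9.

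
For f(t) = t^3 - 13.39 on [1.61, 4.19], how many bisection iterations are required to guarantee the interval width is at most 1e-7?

25

Initial width b − a = 4.19 − 1.61 = 2.580000.
After n steps the width is (b−a)/2^n; need (b−a)/2^n ≤ 1e-7.
So n ≥ log₂(2.580000/1e-7) = log₂(25800000.0000) ≈ 24.6209.
Hence n = 25.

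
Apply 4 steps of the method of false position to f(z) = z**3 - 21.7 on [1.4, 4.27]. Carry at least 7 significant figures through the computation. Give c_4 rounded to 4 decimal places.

f(1.400000) = -18.956000, f(4.270000) = 56.154483
step 1: c = 2.124316, f(c) = -12.113561 < 0 → new bracket [2.124316, 4.270000]
step 2: c = 2.505049, f(c) = -5.980147 < 0 → new bracket [2.505049, 4.270000]
step 3: c = 2.674916, f(c) = -2.560499 < 0 → new bracket [2.674916, 4.270000]
step 4: c = 2.744476, f(c) = -1.028193 < 0 → new bracket [2.744476, 4.270000]

2.7445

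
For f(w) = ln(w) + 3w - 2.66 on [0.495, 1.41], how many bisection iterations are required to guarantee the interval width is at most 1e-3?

Initial width b − a = 1.41 − 0.495 = 0.915000.
After n steps the width is (b−a)/2^n; need (b−a)/2^n ≤ 1e-3.
So n ≥ log₂(0.915000/1e-3) = log₂(915.0000) ≈ 9.8376.
Hence n = 10.

10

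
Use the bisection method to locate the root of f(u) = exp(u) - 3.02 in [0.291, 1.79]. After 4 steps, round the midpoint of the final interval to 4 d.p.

f(0.291000) = -1.682235, f(1.790000) = 2.969452 (opposite signs)
step 1: m = 1.040500, f(m) = -0.189368 < 0 → root in [1.040500, 1.790000]
step 2: m = 1.415250, f(m) = 1.097516 > 0 → root in [1.040500, 1.415250]
step 3: m = 1.227875, f(m) = 0.393967 > 0 → root in [1.040500, 1.227875]
step 4: m = 1.134187, f(m) = 0.088647 > 0 → root in [1.040500, 1.134187]
Midpoint of [1.040500, 1.134187] = 1.087344

1.0873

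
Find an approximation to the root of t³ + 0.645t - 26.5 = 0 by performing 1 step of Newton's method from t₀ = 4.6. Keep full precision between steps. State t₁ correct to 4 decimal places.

Newton update: t ← t − f(t)/f'(t).
f'(t) = 3t² + 0.645
t_0 = 4.600000: f = 73.803000, f' = 64.125000 → t_1 = 4.600000 - (73.803000)/(64.125000) = 3.449076

3.4491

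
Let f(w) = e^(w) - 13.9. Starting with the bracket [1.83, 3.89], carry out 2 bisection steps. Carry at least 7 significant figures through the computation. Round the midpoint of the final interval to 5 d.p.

2.60250

f(1.830000) = -7.666113, f(3.890000) = 35.010887 (opposite signs)
step 1: m = 2.860000, f(m) = 3.561527 > 0 → root in [1.830000, 2.860000]
step 2: m = 2.345000, f(m) = -3.466727 < 0 → root in [2.345000, 2.860000]
Midpoint of [2.345000, 2.860000] = 2.602500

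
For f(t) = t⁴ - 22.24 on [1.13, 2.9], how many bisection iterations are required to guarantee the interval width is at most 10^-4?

Initial width b − a = 2.9 − 1.13 = 1.770000.
After n steps the width is (b−a)/2^n; need (b−a)/2^n ≤ 10^-4.
So n ≥ log₂(1.770000/10^-4) = log₂(17700.0000) ≈ 14.1115.
Hence n = 15.

15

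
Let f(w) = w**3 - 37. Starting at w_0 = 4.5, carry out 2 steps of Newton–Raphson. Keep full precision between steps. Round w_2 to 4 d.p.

3.3529

Newton update: w ← w − f(w)/f'(w).
f'(w) = 3w**2
w_0 = 4.500000: f = 54.125000, f' = 60.750000 → w_1 = 4.500000 - (54.125000)/(60.750000) = 3.609053
w_1 = 3.609053: f = 10.008886, f' = 39.075801 → w_2 = 3.609053 - (10.008886)/(39.075801) = 3.352913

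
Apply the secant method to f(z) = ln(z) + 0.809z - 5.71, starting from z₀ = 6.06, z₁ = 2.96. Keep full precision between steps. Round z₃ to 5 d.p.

f(z_0) = 0.994250, f(z_1) = -2.230171
z_2 = 2.960000 - (-2.230171)·(2.960000 - 6.060000)/(-2.230171 - (0.994250)) = 5.104115; f(z_2) = 0.049276
z_3 = 5.104115 - (0.049276)·(5.104115 - 2.960000)/(0.049276 - (-2.230171)) = 5.057764; f(z_3) = 0.002656

5.05776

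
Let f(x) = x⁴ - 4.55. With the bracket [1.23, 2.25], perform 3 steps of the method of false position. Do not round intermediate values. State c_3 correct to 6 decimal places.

f(1.230000) = -2.261134, f(2.250000) = 21.078906
step 1: c = 1.328815, f(c) = -1.432125 < 0 → new bracket [1.328815, 2.250000]
step 2: c = 1.387420, f(c) = -0.844627 < 0 → new bracket [1.387420, 2.250000]
step 3: c = 1.420652, f(c) = -0.476660 < 0 → new bracket [1.420652, 2.250000]

1.420652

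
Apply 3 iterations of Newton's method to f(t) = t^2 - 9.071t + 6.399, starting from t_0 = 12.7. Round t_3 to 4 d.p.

f'(t) = 2t - 9.071
t_0 = 12.700000: f = 52.487300, f' = 16.329000 → t_1 = 12.700000 - (52.487300)/(16.329000) = 9.485639
t_1 = 9.485639: f = 10.332116, f' = 9.900278 → t_2 = 9.485639 - (10.332116)/(9.900278) = 8.442020
t_2 = 8.442020: f = 1.089140, f' = 7.813040 → t_3 = 8.442020 - (1.089140)/(7.813040) = 8.302620

8.3026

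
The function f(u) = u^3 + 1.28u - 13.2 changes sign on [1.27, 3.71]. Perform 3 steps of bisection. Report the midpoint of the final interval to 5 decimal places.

2.03250

f(1.270000) = -9.526017, f(3.710000) = 42.613611 (opposite signs)
step 1: m = 2.490000, f(m) = 5.425449 > 0 → root in [1.270000, 2.490000]
step 2: m = 1.880000, f(m) = -4.148928 < 0 → root in [1.880000, 2.490000]
step 3: m = 2.185000, f(m) = 0.028482 > 0 → root in [1.880000, 2.185000]
Midpoint of [1.880000, 2.185000] = 2.032500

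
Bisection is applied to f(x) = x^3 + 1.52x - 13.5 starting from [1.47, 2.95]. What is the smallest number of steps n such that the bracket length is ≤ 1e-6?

Initial width b − a = 2.95 − 1.47 = 1.480000.
After n steps the width is (b−a)/2^n; need (b−a)/2^n ≤ 1e-6.
So n ≥ log₂(1.480000/1e-6) = log₂(1480000.0000) ≈ 20.4972.
Hence n = 21.

21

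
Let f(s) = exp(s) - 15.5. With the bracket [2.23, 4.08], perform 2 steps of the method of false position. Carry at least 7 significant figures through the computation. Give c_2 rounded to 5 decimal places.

False-position update: c = (a·f(b) − b·f(a))/(f(b) − f(a)); replace the endpoint whose sign matches f(c).
f(2.230000) = -6.200134, f(4.080000) = 43.645470
step 1: c = 2.460116, f(c) = -3.793836 < 0 → new bracket [2.460116, 4.080000]
step 2: c = 2.589662, f(c) = -2.174738 < 0 → new bracket [2.589662, 4.080000]

2.58966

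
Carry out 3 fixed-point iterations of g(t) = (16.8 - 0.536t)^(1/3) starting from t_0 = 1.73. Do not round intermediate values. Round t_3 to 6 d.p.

t_1 = g(1.730000) = 2.513143
t_2 = g(2.513143) = 2.490790
t_3 = g(2.490790) = 2.491434

2.491434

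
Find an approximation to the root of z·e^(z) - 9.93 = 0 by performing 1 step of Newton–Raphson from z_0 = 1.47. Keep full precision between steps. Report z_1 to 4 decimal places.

f'(z) = (z + 1)·e^(z)
z_0 = 1.470000: f = -3.536624, f' = 10.742611 → z_1 = 1.470000 - (-3.536624)/(10.742611) = 1.799215

1.7992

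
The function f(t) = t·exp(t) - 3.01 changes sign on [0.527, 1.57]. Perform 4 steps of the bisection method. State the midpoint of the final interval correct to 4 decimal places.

f(0.527000) = -2.117345, f(1.570000) = 4.536438 (opposite signs)
step 1: m = 1.048500, f(m) = -0.018244 < 0 → root in [1.048500, 1.570000]
step 2: m = 1.309250, f(m) = 1.838670 > 0 → root in [1.048500, 1.309250]
step 3: m = 1.178875, f(m) = 0.822187 > 0 → root in [1.048500, 1.178875]
step 4: m = 1.113688, f(m) = 0.381811 > 0 → root in [1.048500, 1.113688]
Midpoint of [1.048500, 1.113688] = 1.081094

1.0811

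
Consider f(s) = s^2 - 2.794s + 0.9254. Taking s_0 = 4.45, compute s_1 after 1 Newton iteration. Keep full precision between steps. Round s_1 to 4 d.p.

3.0916

Newton update: s ← s − f(s)/f'(s).
f'(s) = 2s - 2.794
s_0 = 4.450000: f = 8.294600, f' = 6.106000 → s_1 = 4.450000 - (8.294600)/(6.106000) = 3.091566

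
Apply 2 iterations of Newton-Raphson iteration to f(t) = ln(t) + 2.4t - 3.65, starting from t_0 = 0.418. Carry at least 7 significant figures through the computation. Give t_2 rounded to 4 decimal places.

1.3796

Newton update: t ← t − f(t)/f'(t).
f'(t) = 1/t + 2.4
t_0 = 0.418000: f = -3.519074, f' = 4.792344 → t_1 = 0.418000 - (-3.519074)/(4.792344) = 1.152312
t_1 = 1.152312: f = -0.742682, f' = 3.267821 → t_2 = 1.152312 - (-0.742682)/(3.267821) = 1.379583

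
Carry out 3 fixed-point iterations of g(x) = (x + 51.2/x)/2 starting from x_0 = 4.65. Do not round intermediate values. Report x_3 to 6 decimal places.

x_1 = g(4.650000) = 7.830376
x_2 = g(7.830376) = 7.184507
x_3 = g(7.184507) = 7.155476

7.155476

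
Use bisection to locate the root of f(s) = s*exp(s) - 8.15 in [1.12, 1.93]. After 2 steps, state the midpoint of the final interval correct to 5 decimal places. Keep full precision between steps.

1.62625

f(1.120000) = -4.717363, f(1.930000) = 5.146755 (opposite signs)
step 1: m = 1.525000, f(m) = -1.142406 < 0 → root in [1.525000, 1.930000]
step 2: m = 1.727500, f(m) = 1.569899 > 0 → root in [1.525000, 1.727500]
Midpoint of [1.525000, 1.727500] = 1.626250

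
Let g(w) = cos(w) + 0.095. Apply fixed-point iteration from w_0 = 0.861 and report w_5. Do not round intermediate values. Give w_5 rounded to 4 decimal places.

w_1 = g(0.861000) = 0.746679
w_2 = g(0.746679) = 0.828948
w_3 = g(0.828948) = 0.770651
w_4 = g(0.770651) = 0.812457
w_5 = g(0.812457) = 0.782717

0.7827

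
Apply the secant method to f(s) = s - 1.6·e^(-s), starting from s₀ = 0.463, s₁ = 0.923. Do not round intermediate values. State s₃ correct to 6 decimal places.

0.752915

Secant update: s_(k+1) = s_k − f(s_k)·(s_k − s_(k-1))/(f(s_k) − f(s_(k-1))).
f(s_0) = -0.544028, f(s_1) = 0.287280
s_2 = 0.923000 - (0.287280)·(0.923000 - 0.463000)/(0.287280 - (-0.544028)) = 0.764035; f(s_2) = 0.018782
s_3 = 0.764035 - (0.018782)·(0.764035 - 0.923000)/(0.018782 - (0.287280)) = 0.752915; f(s_3) = -0.000671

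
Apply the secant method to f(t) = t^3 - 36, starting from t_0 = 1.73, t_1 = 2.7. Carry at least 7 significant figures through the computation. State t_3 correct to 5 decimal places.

3.21152

Secant update: t_(k+1) = t_k − f(t_k)·(t_k − t_(k-1))/(f(t_k) − f(t_(k-1))).
f(t_0) = -30.822283, f(t_1) = -16.317000
t_2 = 2.700000 - (-16.317000)·(2.700000 - 1.730000)/(-16.317000 - (-30.822283)) = 3.791153; f(t_2) = 18.489660
t_3 = 3.791153 - (18.489660)·(3.791153 - 2.700000)/(18.489660 - (-16.317000)) = 3.211521; f(t_3) = -2.876787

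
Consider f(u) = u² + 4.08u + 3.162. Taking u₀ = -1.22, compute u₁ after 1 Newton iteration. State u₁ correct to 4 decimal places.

-1.0205

Newton update: u ← u − f(u)/f'(u).
f'(u) = 2u + 4.08
u_0 = -1.220000: f = -0.327200, f' = 1.640000 → u_1 = -1.220000 - (-0.327200)/(1.640000) = -1.020488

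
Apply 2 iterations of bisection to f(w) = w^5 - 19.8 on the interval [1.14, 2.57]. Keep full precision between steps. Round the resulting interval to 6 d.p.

f(1.140000) = -17.874585, f(2.570000) = 92.315489 (opposite signs)
step 1: m = 1.855000, f(m) = 2.164411 > 0 → root in [1.140000, 1.855000]
step 2: m = 1.497500, f(m) = -12.269321 < 0 → root in [1.497500, 1.855000]

[1.497500, 1.855000]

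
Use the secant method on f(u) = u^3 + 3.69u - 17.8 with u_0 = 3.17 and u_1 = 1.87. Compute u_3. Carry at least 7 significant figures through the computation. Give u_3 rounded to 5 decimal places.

2.15552

f(u_0) = 25.752313, f(u_1) = -4.360497
u_2 = 1.870000 - (-4.360497)·(1.870000 - 3.170000)/(-4.360497 - (25.752313)) = 2.058247; f(u_2) = -1.485551
u_3 = 2.058247 - (-1.485551)·(2.058247 - 1.870000)/(-1.485551 - (-4.360497)) = 2.155519; f(u_3) = 0.168963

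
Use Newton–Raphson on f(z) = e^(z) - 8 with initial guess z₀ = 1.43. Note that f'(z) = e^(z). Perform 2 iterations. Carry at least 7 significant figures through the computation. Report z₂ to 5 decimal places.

z_0 = 1.430000: f = -3.821301, f' = 4.178699 → z_1 = 1.430000 - (-3.821301)/(4.178699) = 2.344471
z_1 = 2.344471: f = 2.427759, f' = 10.427759 → z_2 = 2.344471 - (2.427759)/(10.427759) = 2.111654

2.11165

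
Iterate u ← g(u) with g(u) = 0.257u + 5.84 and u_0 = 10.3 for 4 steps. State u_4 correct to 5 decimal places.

u_1 = g(10.300000) = 8.487100
u_2 = g(8.487100) = 8.021185
u_3 = g(8.021185) = 7.901444
u_4 = g(7.901444) = 7.870671

7.87067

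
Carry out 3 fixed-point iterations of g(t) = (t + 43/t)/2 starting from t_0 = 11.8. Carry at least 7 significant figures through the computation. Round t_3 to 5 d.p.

t_1 = g(11.800000) = 7.722034
t_2 = g(7.722034) = 6.645258
t_3 = g(6.645258) = 6.558019

6.55802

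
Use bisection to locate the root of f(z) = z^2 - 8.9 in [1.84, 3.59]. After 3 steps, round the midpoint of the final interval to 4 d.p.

f(1.840000) = -5.514400, f(3.590000) = 3.988100 (opposite signs)
step 1: m = 2.715000, f(m) = -1.528775 < 0 → root in [2.715000, 3.590000]
step 2: m = 3.152500, f(m) = 1.038256 > 0 → root in [2.715000, 3.152500]
step 3: m = 2.933750, f(m) = -0.293111 < 0 → root in [2.933750, 3.152500]
Midpoint of [2.933750, 3.152500] = 3.043125

3.0431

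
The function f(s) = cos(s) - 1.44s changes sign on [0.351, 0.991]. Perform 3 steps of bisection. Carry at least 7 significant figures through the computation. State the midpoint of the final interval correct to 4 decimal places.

f(0.351000) = 0.433589, f(0.991000) = -0.879186 (opposite signs)
step 1: m = 0.671000, f(m) = -0.183040 < 0 → root in [0.351000, 0.671000]
step 2: m = 0.511000, f(m) = 0.136416 > 0 → root in [0.511000, 0.671000]
step 3: m = 0.591000, f(m) = -0.020656 < 0 → root in [0.511000, 0.591000]
Midpoint of [0.511000, 0.591000] = 0.551000

0.5510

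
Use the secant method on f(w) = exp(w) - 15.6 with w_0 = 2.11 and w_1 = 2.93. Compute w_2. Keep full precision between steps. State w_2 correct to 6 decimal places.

2.685267

f(w_0) = -7.351759, f(w_1) = 3.127630
w_2 = 2.930000 - (3.127630)·(2.930000 - 2.110000)/(3.127630 - (-7.351759)) = 2.685267; f(w_2) = -0.937891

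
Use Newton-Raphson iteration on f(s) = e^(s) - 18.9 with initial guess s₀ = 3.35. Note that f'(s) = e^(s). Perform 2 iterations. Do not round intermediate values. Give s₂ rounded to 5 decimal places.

Newton update: s ← s − f(s)/f'(s).
s_0 = 3.350000: f = 9.602734, f' = 28.502734 → s_1 = 3.350000 - (9.602734)/(28.502734) = 3.013094
s_1 = 3.013094: f = 1.450272, f' = 20.350272 → s_2 = 3.013094 - (1.450272)/(20.350272) = 2.941829

2.94183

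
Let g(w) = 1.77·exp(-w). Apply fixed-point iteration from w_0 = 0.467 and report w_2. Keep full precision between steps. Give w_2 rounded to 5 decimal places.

0.58357

w_1 = g(0.467000) = 1.109578
w_2 = g(1.109578) = 0.583566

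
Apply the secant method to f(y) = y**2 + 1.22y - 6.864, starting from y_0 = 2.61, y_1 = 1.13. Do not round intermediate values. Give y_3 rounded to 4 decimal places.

f(y_0) = 3.132300, f(y_1) = -4.208500
y_2 = 1.130000 - (-4.208500)·(1.130000 - 2.610000)/(-4.208500 - (3.132300)) = 1.978488; f(y_2) = -0.535830
y_3 = 1.978488 - (-0.535830)·(1.978488 - 1.130000)/(-0.535830 - (-4.208500)) = 2.102279; f(y_3) = 0.120360

2.1023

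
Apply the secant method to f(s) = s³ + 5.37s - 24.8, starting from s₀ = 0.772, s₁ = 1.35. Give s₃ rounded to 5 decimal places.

Secant update: s_(k+1) = s_k − f(s_k)·(s_k − s_(k-1))/(f(s_k) − f(s_(k-1))).
f(s_0) = -20.194260, f(s_1) = -15.090125
s_2 = 1.350000 - (-15.090125)·(1.350000 - 0.772000)/(-15.090125 - (-20.194260)) = 3.058829; f(s_2) = 20.245631
s_3 = 3.058829 - (20.245631)·(3.058829 - 1.350000)/(20.245631 - (-15.090125)) = 2.079755; f(s_3) = -4.635987

2.07975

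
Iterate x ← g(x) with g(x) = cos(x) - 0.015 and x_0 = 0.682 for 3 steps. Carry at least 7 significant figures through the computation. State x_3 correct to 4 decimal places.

0.7441

x_1 = g(0.682000) = 0.761314
x_2 = g(0.761314) = 0.708930
x_3 = g(0.708930) = 0.744059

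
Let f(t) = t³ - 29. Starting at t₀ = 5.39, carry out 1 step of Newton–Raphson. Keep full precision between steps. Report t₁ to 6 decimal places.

Newton update: t ← t − f(t)/f'(t).
f'(t) = 3t²
t_0 = 5.390000: f = 127.590819, f' = 87.156300 → t_1 = 5.390000 - (127.590819)/(87.156300) = 3.926069

3.926069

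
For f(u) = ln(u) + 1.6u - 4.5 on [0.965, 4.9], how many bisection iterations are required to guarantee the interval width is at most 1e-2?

9

Initial width b − a = 4.9 − 0.965 = 3.935000.
After n steps the width is (b−a)/2^n; need (b−a)/2^n ≤ 1e-2.
So n ≥ log₂(3.935000/1e-2) = log₂(393.5000) ≈ 8.6202.
Hence n = 9.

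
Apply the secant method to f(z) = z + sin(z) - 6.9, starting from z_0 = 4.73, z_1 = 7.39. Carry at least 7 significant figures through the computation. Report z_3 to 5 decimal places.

6.59562

Secant update: z_(k+1) = z_k − f(z_k)·(z_k − z_(k-1))/(f(z_k) − f(z_(k-1))).
f(z_0) = -3.169845, f(z_1) = 1.384278
z_2 = 7.390000 - (1.384278)·(7.390000 - 4.730000)/(1.384278 - (-3.169845)) = 6.581463; f(z_2) = -0.024664
z_3 = 6.581463 - (-0.024664)·(6.581463 - 7.390000)/(-0.024664 - (1.384278)) = 6.595616; f(z_3) = 0.002989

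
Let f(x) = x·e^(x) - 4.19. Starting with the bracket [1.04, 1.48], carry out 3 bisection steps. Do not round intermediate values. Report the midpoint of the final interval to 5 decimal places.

1.23250

f(1.040000) = -1.247614, f(1.480000) = 2.311560 (opposite signs)
step 1: m = 1.260000, f(m) = 0.252031 > 0 → root in [1.040000, 1.260000]
step 2: m = 1.150000, f(m) = -0.558078 < 0 → root in [1.150000, 1.260000]
step 3: m = 1.205000, f(m) = -0.169205 < 0 → root in [1.205000, 1.260000]
Midpoint of [1.205000, 1.260000] = 1.232500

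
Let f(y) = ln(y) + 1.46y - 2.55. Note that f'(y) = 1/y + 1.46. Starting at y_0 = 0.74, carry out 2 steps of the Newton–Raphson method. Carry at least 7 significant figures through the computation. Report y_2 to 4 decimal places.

y_0 = 0.740000: f = -1.770705, f' = 2.811351 → y_1 = 0.740000 - (-1.770705)/(2.811351) = 1.369841
y_1 = 1.369841: f = -0.235337, f' = 2.190012 → y_2 = 1.369841 - (-0.235337)/(2.190012) = 1.477300

1.4773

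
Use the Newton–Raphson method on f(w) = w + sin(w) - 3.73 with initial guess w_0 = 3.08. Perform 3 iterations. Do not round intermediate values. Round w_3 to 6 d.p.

-1237.430894

f'(w) = 1 + cos(w)
w_0 = 3.080000: f = -0.588446, f' = 0.001896 → w_1 = 3.080000 - (-0.588446)/(0.001896) = 313.404661
w_1 = 313.404661: f = 308.989661, f' = 1.728543 → w_2 = 313.404661 - (308.989661)/(1.728543) = 134.647363
w_2 = 134.647363: f = 131.344316, f' = 0.095727 → w_3 = 134.647363 - (131.344316)/(0.095727) = -1237.430894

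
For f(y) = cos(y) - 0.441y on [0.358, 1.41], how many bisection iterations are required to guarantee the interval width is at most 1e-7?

24

Initial width b − a = 1.41 − 0.358 = 1.052000.
After n steps the width is (b−a)/2^n; need (b−a)/2^n ≤ 1e-7.
So n ≥ log₂(1.052000/1e-7) = log₂(10520000.0000) ≈ 23.3266.
Hence n = 24.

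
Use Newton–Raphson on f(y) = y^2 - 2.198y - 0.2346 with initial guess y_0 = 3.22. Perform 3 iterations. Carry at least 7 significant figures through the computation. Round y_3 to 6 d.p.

f'(y) = 2y - 2.198
y_0 = 3.220000: f = 3.056240, f' = 4.242000 → y_1 = 3.220000 - (3.056240)/(4.242000) = 2.499529
y_1 = 2.499529: f = 0.519079, f' = 2.801057 → y_2 = 2.499529 - (0.519079)/(2.801057) = 2.314213
y_2 = 2.314213: f = 0.034342, f' = 2.430426 → y_3 = 2.314213 - (0.034342)/(2.430426) = 2.300083

2.300083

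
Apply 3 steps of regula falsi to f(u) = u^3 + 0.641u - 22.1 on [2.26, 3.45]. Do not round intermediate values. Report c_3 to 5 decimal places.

f(2.260000) = -9.108164, f(3.450000) = 21.175075
step 1: c = 2.617911, f(c) = -2.480168 < 0 → new bracket [2.617911, 3.450000]
step 2: c = 2.705153, f(c) = -0.570088 < 0 → new bracket [2.705153, 3.450000]
step 3: c = 2.724680, f(c) = -0.125771 < 0 → new bracket [2.724680, 3.450000]

2.72468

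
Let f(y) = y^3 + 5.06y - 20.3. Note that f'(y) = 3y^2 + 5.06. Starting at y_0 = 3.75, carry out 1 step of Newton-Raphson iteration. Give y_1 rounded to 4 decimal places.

2.6619

y_0 = 3.750000: f = 51.409375, f' = 47.247500 → y_1 = 3.750000 - (51.409375)/(47.247500) = 2.661913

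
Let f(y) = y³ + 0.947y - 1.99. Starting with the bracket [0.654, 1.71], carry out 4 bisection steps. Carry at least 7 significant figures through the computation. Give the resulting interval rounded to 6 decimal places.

f(0.654000) = -1.090936, f(1.710000) = 4.629581 (opposite signs)
step 1: m = 1.182000, f(m) = 0.780755 > 0 → root in [0.654000, 1.182000]
step 2: m = 0.918000, f(m) = -0.347033 < 0 → root in [0.918000, 1.182000]
step 3: m = 1.050000, f(m) = 0.161975 > 0 → root in [0.918000, 1.050000]
step 4: m = 0.984000, f(m) = -0.105388 < 0 → root in [0.984000, 1.050000]

[0.984000, 1.050000]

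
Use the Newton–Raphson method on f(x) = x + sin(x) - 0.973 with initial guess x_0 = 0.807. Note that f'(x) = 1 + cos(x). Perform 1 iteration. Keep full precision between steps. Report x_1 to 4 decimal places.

x_0 = 0.807000: f = 0.556215, f' = 1.691668 → x_1 = 0.807000 - (0.556215)/(1.691668) = 0.478203

0.4782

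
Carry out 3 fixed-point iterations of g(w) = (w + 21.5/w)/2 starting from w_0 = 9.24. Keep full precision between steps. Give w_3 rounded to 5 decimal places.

w_1 = g(9.240000) = 5.783420
w_2 = g(5.783420) = 4.750472
w_3 = g(4.750472) = 4.638169

4.63817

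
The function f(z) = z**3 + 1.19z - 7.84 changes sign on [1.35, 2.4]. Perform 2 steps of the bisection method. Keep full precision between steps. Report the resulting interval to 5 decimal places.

[1.61250, 1.87500]

f(1.350000) = -3.773125, f(2.400000) = 8.840000 (opposite signs)
step 1: m = 1.875000, f(m) = 0.983047 > 0 → root in [1.350000, 1.875000]
step 2: m = 1.612500, f(m) = -1.728373 < 0 → root in [1.612500, 1.875000]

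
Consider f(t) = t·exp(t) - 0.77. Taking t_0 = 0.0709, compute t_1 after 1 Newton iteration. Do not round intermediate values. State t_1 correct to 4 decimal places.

f'(t) = (t + 1)·exp(t)
t_0 = 0.070900: f = -0.693891, f' = 1.149583 → t_1 = 0.070900 - (-0.693891)/(1.149583) = 0.674502

0.6745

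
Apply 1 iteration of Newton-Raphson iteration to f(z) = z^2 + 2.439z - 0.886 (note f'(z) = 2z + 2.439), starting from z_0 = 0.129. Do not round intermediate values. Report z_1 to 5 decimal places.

z_0 = 0.129000: f = -0.554728, f' = 2.697000 → z_1 = 0.129000 - (-0.554728)/(2.697000) = 0.334683

0.33468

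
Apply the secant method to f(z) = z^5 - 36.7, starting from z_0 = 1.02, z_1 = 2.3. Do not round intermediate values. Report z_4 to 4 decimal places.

f(z_0) = -35.595919, f(z_1) = 27.663430
z_2 = 2.300000 - (27.663430)·(2.300000 - 1.020000)/(27.663430 - (-35.595919)) = 1.740254; f(z_2) = -20.738902
z_3 = 1.740254 - (-20.738902)·(1.740254 - 2.300000)/(-20.738902 - (27.663430)) = 1.980088; f(z_3) = -6.261583
z_4 = 1.980088 - (-6.261583)·(1.980088 - 1.740254)/(-6.261583 - (-20.738902)) = 2.083818; f(z_4) = 2.591547

2.0838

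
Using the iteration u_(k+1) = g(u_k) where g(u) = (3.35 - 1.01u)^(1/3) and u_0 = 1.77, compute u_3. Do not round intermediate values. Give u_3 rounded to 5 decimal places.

1.26843

u_1 = g(1.770000) = 1.160348
u_2 = g(1.160348) = 1.296251
u_3 = g(1.296251) = 1.268428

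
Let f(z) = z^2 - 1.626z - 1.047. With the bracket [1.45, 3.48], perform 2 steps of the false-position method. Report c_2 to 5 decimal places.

f(1.450000) = -1.302200, f(3.480000) = 5.404920
step 1: c = 1.844128, f(c) = -0.644743 < 0 → new bracket [1.844128, 3.480000]
step 2: c = 2.018471, f(c) = -0.254807 < 0 → new bracket [2.018471, 3.480000]

2.01847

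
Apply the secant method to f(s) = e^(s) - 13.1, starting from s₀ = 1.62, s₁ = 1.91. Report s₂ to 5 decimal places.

f(s_0) = -8.046910, f(s_1) = -6.346911
s_2 = 1.910000 - (-6.346911)·(1.910000 - 1.620000)/(-6.346911 - (-8.046910)) = 2.992709; f(s_2) = 6.839633

2.99271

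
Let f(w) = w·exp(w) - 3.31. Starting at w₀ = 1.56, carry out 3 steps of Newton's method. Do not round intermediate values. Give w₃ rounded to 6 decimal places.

1.100934

f'(w) = (w + 1)·exp(w)
w_0 = 1.560000: f = 4.113761, f' = 12.182582 → w_1 = 1.560000 - (4.113761)/(12.182582) = 1.222324
w_1 = 1.222324: f = 0.839877, f' = 7.544947 → w_2 = 1.222324 - (0.839877)/(7.544947) = 1.111008
w_2 = 1.111008: f = 0.064596, f' = 6.412014 → w_3 = 1.111008 - (0.064596)/(6.412014) = 1.100934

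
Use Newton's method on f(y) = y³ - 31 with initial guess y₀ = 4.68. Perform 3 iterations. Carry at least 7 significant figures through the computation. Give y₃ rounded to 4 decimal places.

Newton update: y ← y − f(y)/f'(y).
f'(y) = 3y²
y_0 = 4.680000: f = 71.503232, f' = 65.707200 → y_1 = 4.680000 - (71.503232)/(65.707200) = 3.591790
y_1 = 3.591790: f = 15.337523, f' = 38.702866 → y_2 = 3.591790 - (15.337523)/(38.702866) = 3.195501
y_2 = 3.195501: f = 1.629983, f' = 30.633679 → y_3 = 3.195501 - (1.629983)/(30.633679) = 3.142292

3.1423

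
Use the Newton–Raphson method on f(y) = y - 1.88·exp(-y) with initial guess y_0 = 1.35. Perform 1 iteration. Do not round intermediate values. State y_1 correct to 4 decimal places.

f'(y) = 1 + 1.88·exp(-y)
y_0 = 1.350000: f = 0.862628, f' = 1.487372 → y_1 = 1.350000 - (0.862628)/(1.487372) = 0.770032

0.7700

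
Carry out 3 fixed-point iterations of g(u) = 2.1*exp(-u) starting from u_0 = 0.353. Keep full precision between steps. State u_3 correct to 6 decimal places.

u_1 = g(0.353000) = 1.475412
u_2 = g(1.475412) = 0.480237
u_3 = g(0.480237) = 1.299137

1.299137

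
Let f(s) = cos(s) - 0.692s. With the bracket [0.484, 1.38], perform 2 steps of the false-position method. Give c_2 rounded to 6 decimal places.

f(0.484000) = 0.550213, f(1.380000) = -0.765319
step 1: c = 0.858746, f(c) = 0.059135 > 0 → new bracket [0.858746, 1.380000]
step 2: c = 0.896134, f(c) = 0.004509 > 0 → new bracket [0.896134, 1.380000]

0.896134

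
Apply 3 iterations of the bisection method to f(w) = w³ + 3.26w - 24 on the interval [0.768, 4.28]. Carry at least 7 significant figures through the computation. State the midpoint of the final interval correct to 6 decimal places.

2.304500

f(0.768000) = -21.043335, f(4.280000) = 68.355552 (opposite signs)
step 1: m = 2.524000, f(m) = 0.307574 > 0 → root in [0.768000, 2.524000]
step 2: m = 1.646000, f(m) = -14.174506 < 0 → root in [1.646000, 2.524000]
step 3: m = 2.085000, f(m) = -8.138936 < 0 → root in [2.085000, 2.524000]
Midpoint of [2.085000, 2.524000] = 2.304500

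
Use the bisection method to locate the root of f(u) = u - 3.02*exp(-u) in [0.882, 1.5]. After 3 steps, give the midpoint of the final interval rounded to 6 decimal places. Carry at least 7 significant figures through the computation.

f(0.882000) = -0.368142, f(1.500000) = 0.826147 (opposite signs)
step 1: m = 1.191000, f(m) = 0.273170 > 0 → root in [0.882000, 1.191000]
step 2: m = 1.036500, f(m) = -0.034676 < 0 → root in [1.036500, 1.191000]
step 3: m = 1.113750, f(m) = 0.122207 > 0 → root in [1.036500, 1.113750]
Midpoint of [1.036500, 1.113750] = 1.075125

1.075125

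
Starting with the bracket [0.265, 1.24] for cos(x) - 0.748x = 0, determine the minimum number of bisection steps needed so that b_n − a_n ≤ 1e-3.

10

Initial width b − a = 1.24 − 0.265 = 0.975000.
After n steps the width is (b−a)/2^n; need (b−a)/2^n ≤ 1e-3.
So n ≥ log₂(0.975000/1e-3) = log₂(975.0000) ≈ 9.9293.
Hence n = 10.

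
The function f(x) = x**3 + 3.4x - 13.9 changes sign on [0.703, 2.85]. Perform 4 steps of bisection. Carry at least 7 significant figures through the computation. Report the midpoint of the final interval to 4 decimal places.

1.9778

f(0.703000) = -11.162371, f(2.850000) = 18.939125 (opposite signs)
step 1: m = 1.776500, f(m) = -2.253351 < 0 → root in [1.776500, 2.850000]
step 2: m = 2.313250, f(m) = 6.343541 > 0 → root in [1.776500, 2.313250]
step 3: m = 2.044875, f(m) = 1.603248 > 0 → root in [1.776500, 2.044875]
step 4: m = 1.910688, f(m) = -0.428265 < 0 → root in [1.910688, 2.044875]
Midpoint of [1.910688, 2.044875] = 1.977781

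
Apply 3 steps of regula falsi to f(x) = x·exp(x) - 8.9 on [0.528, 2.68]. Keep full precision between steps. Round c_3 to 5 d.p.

f(0.528000) = -8.004756, f(2.680000) = 30.188050
step 1: c = 0.979033, f(c) = -6.293928 < 0 → new bracket [0.979033, 2.680000]
step 2: c = 1.272487, f(c) = -4.357579 < 0 → new bracket [1.272487, 2.680000]
step 3: c = 1.450030, f(c) = -2.718167 < 0 → new bracket [1.450030, 2.680000]

1.45003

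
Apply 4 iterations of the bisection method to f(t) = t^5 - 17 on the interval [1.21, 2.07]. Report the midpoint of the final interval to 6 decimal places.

1.774375

f(1.210000) = -14.406258, f(2.070000) = 21.005962 (opposite signs)
step 1: m = 1.640000, f(m) = -5.136325 < 0 → root in [1.640000, 2.070000]
step 2: m = 1.855000, f(m) = 4.964411 > 0 → root in [1.640000, 1.855000]
step 3: m = 1.747500, f(m) = -0.703816 < 0 → root in [1.747500, 1.855000]
step 4: m = 1.801250, f(m) = 1.961381 > 0 → root in [1.747500, 1.801250]
Midpoint of [1.747500, 1.801250] = 1.774375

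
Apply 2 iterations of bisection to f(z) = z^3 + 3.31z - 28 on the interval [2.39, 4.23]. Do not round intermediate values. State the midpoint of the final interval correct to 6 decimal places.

2.620000

f(2.390000) = -6.437181, f(4.230000) = 61.688267 (opposite signs)
step 1: m = 3.310000, f(m) = 19.220791 > 0 → root in [2.390000, 3.310000]
step 2: m = 2.850000, f(m) = 4.582625 > 0 → root in [2.390000, 2.850000]
Midpoint of [2.390000, 2.850000] = 2.620000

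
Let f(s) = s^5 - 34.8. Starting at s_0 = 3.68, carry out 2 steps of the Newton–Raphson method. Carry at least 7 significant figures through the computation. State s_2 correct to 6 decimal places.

2.473586

Newton update: s ← s − f(s)/f'(s).
f'(s) = 5s^4
s_0 = 3.680000: f = 640.099480, f' = 916.982989 → s_1 = 3.680000 - (640.099480)/(916.982989) = 2.981951
s_1 = 2.981951: f = 200.977403, f' = 395.340901 → s_2 = 2.981951 - (200.977403)/(395.340901) = 2.473586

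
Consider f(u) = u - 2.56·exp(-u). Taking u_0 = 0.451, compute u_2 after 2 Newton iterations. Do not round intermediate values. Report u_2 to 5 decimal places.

Newton update: u ← u − f(u)/f'(u).
f'(u) = 1 + 2.56·exp(-u)
u_0 = 0.451000: f = -1.179697, f' = 2.630697 → u_1 = 0.451000 - (-1.179697)/(2.630697) = 0.899435
u_1 = 0.899435: f = -0.141971, f' = 2.041406 → u_2 = 0.899435 - (-0.141971)/(2.041406) = 0.968981

0.96898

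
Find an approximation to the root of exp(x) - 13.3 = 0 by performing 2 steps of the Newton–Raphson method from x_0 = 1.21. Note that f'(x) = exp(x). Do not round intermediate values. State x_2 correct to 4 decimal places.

3.3803

Newton update: x ← x − f(x)/f'(x).
x_0 = 1.210000: f = -9.946515, f' = 3.353485 → x_1 = 1.210000 - (-9.946515)/(3.353485) = 4.176024
x_1 = 4.176024: f = 51.806463, f' = 65.106463 → x_2 = 4.176024 - (51.806463)/(65.106463) = 3.380305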